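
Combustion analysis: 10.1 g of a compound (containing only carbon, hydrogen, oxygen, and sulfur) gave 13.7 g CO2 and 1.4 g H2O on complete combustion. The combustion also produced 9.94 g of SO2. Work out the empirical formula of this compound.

mol C = 13.7 / 44.01 = 0.3113; mass C = 0.3113 × 12.01 = 3.739 g
mol H = 2 × (1.4 / 18.02) = 0.1554; mass H = 0.1554 × 1.008 = 0.1566 g
mol S = 9.94 / 64.07 = 0.1551; mass S = 4.975 g
mass O = 10.1 − (8.871) = 1.229 g → mol O = 0.07683
Ratios (÷ 0.07683): C 4.052, H 2.022, O 1.000, S 2.019
Ratio ≈ 4:2:1:2, so the empirical formula is C4H2OS2

C4H2OS2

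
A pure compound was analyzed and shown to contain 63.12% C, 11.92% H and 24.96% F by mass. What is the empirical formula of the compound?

Assume 100 g: 63.12 g C, 11.92 g H, 24.96 g F.
n(C) = 63.12/12.01 = 5.256, n(H) = 11.92/1.008 = 11.83, n(F) = 24.96/19.00 = 1.314
Divide by the smallest (1.314 mol F): C 4.001, H 9.002, F 1.000
→ C4H9F

C4H9F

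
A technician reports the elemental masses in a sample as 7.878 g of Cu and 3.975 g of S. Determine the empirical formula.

CuS

n(Cu) = 7.878/63.55 = 0.124, n(S) = 3.975/32.07 = 0.1239
Divide by the smallest (0.1239 mol S): Cu 1.000, S 1.000
≈ 1:1 → CuS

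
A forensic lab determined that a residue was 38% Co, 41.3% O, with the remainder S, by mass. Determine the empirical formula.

CoO4S

Assume 100 g: 38 g Co, 41.3 g O, 20.7 g S.
Co: 38 g ÷ 58.93 g/mol = 0.6448 mol
O: 41.3 g ÷ 16.00 g/mol = 2.581 mol
S: 20.7 g ÷ 32.07 g/mol = 0.6455 mol
Divide by the smallest (0.6448 mol Co): Co 1.000, O 4.003, S 1.001
Ratio ≈ 1:4:1, so the empirical formula is CoO4S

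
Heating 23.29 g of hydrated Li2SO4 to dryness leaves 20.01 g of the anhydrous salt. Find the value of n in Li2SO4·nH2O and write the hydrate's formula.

Li2SO4·H2O

Mass of water lost = 23.29 − 20.01 = 3.28 g → 3.28 / 18.02 = 0.182 mol H2O
Molar mass of Li2SO4 = 109.95 g/mol → mol Li2SO4 = 20.01 / 109.95 = 0.182
n = 0.182 / 0.182 = 1.00 ≈ 1 → Li2SO4·H2O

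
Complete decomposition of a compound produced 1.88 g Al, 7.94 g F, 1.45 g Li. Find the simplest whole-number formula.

Moles — Al: 1.88 / 26.98 = 0.06968 mol; F: 7.94 / 19.00 = 0.4179 mol; Li: 1.45 / 6.94 = 0.2089 mol
Ratios (÷ 0.06968): Al 1.000, F 5.997, Li 2.998
→ AlF6Li3

AlF6Li3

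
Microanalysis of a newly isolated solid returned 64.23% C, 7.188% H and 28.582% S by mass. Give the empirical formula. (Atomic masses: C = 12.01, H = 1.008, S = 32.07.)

C6H8S

Assume 100 g: 64.23 g C, 7.188 g H, 28.582 g S.
n(C) = 64.23/12.01 = 5.348, n(H) = 7.188/1.008 = 7.131, n(S) = 28.582/32.07 = 0.8912
Smallest is S at 0.8912 mol; normalising gives C 6.001, H 8.001, S 1.000
≈ 6:8:1 → C6H8S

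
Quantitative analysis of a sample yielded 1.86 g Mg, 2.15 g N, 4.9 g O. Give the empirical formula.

MgN2O4

n(Mg) = 1.86/24.31 = 0.07651, n(N) = 2.15/14.01 = 0.1535, n(O) = 4.9/16.00 = 0.3063
Divide by the smallest (0.07651 mol Mg): Mg 1.000, N 2.006, O 4.003
≈ 1:2:4 → MgN2O4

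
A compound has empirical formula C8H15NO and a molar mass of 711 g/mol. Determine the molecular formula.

C40H75N5O5

Empirical-formula mass = 141.21 g/mol
n = 711 / 141.21 = 5.04 ≈ 5
Molecular formula = (C8H15NO)5 = C40H75N5O5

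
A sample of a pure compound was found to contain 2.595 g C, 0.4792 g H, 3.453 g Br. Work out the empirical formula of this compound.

C: 2.595 g ÷ 12.01 g/mol = 0.2161 mol
H: 0.4792 g ÷ 1.008 g/mol = 0.4754 mol
Br: 3.453 g ÷ 79.90 g/mol = 0.04322 mol
Smallest is Br at 0.04322 mol; normalising gives C 5.000, H 11.000, Br 1.000
Ratio ≈ 5:11:1, so the empirical formula is C5H11Br

C5H11Br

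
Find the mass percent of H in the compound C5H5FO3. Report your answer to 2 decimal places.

Molar mass = 5(12.01) + 5(1.008) + 1(19.00) + 3(16.00) = 132.090 g/mol
Mass of H per mole = 5 × 1.008 = 5.040 g
% H = 5.040 / 132.090 × 100 = 3.82%

3.82%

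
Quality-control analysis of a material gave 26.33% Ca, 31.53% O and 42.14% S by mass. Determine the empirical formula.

CaO3S2

Assume 100 g: 26.33 g Ca, 31.53 g O, 42.14 g S.
Moles — Ca: 26.33 / 40.08 = 0.6569 mol; O: 31.53 / 16.00 = 1.971 mol; S: 42.14 / 32.07 = 1.314 mol
Divide by the smallest (0.6569 mol Ca): Ca 1.000, O 3.000, S 2.000
→ CaO3S2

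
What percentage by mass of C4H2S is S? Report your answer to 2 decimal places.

39.05%

Molar mass = 4(12.01) + 2(1.008) + 1(32.07) = 82.126 g/mol
Mass of S per mole = 1 × 32.07 = 32.070 g
% S = 32.070 / 82.126 × 100 = 39.05%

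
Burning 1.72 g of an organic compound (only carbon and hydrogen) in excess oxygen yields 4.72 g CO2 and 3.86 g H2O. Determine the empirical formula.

CH4

mol C = 4.72 / 44.01 = 0.1072; mass C = 0.1072 × 12.01 = 1.288 g
mol H = 2 × (3.86 / 18.02) = 0.4284; mass H = 0.4284 × 1.008 = 0.4318 g
Ratios (÷ 0.1072): C 1.000, H 3.995
→ CH4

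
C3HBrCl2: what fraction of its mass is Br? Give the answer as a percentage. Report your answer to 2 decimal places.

Molar mass = 3(12.01) + 1(1.008) + 1(79.90) + 2(35.45) = 187.838 g/mol
Mass of Br per mole = 1 × 79.90 = 79.900 g
% Br = 79.900 / 187.838 × 100 = 42.54%

42.54%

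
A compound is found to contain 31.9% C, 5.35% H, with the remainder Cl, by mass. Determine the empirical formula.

C3H6Cl2

Assume 100 g: 31.9 g C, 5.35 g H, 62.75 g Cl.
C: 31.9 g ÷ 12.01 g/mol = 2.656 mol
H: 5.35 g ÷ 1.008 g/mol = 5.308 mol
Cl: 62.75 g ÷ 35.45 g/mol = 1.77 mol
Smallest is Cl at 1.77 mol; normalising gives C 1.501, H 2.998, Cl 1.000
Scaling by 2: C 3.00, H 6.00, Cl 2.00 → C3H6Cl2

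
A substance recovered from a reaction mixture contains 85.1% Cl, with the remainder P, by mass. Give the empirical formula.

Cl5P

Assume 100 g: 85.1 g Cl, 14.9 g P.
n(Cl) = 85.1/35.45 = 2.401, n(P) = 14.9/30.97 = 0.4811
Ratios (÷ 0.4811): Cl 4.990, P 1.000
≈ 5:1 → Cl5P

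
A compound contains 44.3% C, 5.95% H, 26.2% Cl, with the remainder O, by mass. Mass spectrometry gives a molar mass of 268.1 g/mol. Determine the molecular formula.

C10H16Cl2O4

Assume 100 g: 44.3 g C, 5.95 g H, 26.2 g Cl, 23.55 g O.
C: 44.3 g ÷ 12.01 g/mol = 3.689 mol
H: 5.95 g ÷ 1.008 g/mol = 5.903 mol
Cl: 26.2 g ÷ 35.45 g/mol = 0.7391 mol
O: 23.55 g ÷ 16.00 g/mol = 1.472 mol
Ratios (÷ 0.7391): C 4.991, H 7.987, Cl 1.000, O 1.992
Ratio ≈ 5:8:1:2, so the empirical formula is C5H8ClO2
Empirical-formula mass = 135.56 g/mol
n = 268.1 / 135.56 = 1.98 ≈ 2
Molecular formula = (C5H8ClO2)×2 = C10H16Cl2O4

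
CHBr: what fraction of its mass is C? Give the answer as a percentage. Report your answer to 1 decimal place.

Molar mass = 1(12.01) + 1(1.008) + 1(79.90) = 92.918 g/mol
Mass of C per mole = 1 × 12.01 = 12.010 g
% C = 12.010 / 92.918 × 100 = 12.9%

12.9%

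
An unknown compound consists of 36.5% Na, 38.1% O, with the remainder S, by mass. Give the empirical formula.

Na2O3S

Assume 100 g: 36.5 g Na, 38.1 g O, 25.4 g S.
Na: 36.5 g ÷ 22.99 g/mol = 1.588 mol
O: 38.1 g ÷ 16.00 g/mol = 2.381 mol
S: 25.4 g ÷ 32.07 g/mol = 0.792 mol
Smallest is S at 0.792 mol; normalising gives Na 2.005, O 3.007, S 1.000
→ Na2O3S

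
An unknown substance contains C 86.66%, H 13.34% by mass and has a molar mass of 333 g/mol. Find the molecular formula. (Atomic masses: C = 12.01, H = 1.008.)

C24H44

Assume 100 g: 86.66 g C, 13.34 g H.
C: 86.66 g ÷ 12.01 g/mol = 7.216 mol
H: 13.34 g ÷ 1.008 g/mol = 13.23 mol
Smallest is C at 7.216 mol; normalising gives C 1.000, H 1.834
Multiply by 6: C 6.00, H 11.00 → C6H11
Empirical-formula mass = 83.15 g/mol
n = 333 / 83.15 = 4.00 ≈ 4
Molecular formula = (C6H11)×4 = C24H44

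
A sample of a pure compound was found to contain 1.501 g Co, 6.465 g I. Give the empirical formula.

n(Co) = 1.501/58.93 = 0.02547, n(I) = 6.465/126.90 = 0.05095
Smallest is Co at 0.02547 mol; normalising gives Co 1.000, I 2.000
→ CoI2

CoI2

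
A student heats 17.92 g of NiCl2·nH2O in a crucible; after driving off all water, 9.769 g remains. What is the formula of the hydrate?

NiCl2·6H2O

Mass of water lost = 17.92 − 9.769 = 8.151 g → 8.151 / 18.02 = 0.4523 mol H2O
Molar mass of NiCl2 = 129.59 g/mol → mol NiCl2 = 9.769 / 129.59 = 0.07538
n = 0.4523 / 0.07538 = 6.00 ≈ 6 → NiCl2·6H2O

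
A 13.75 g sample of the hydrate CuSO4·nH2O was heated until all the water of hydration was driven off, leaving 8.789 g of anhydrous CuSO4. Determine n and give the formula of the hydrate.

CuSO4·5H2O

Mass of water lost = 13.75 − 8.789 = 4.961 g → 4.961 / 18.02 = 0.2753 mol H2O
Molar mass of CuSO4 = 159.62 g/mol → mol CuSO4 = 8.789 / 159.62 = 0.05506
n = 0.2753 / 0.05506 = 5.00 ≈ 5 → CuSO4·5H2O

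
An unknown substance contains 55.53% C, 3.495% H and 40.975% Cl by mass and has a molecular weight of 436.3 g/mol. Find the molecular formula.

Assume 100 g: 55.53 g C, 3.495 g H, 40.975 g Cl.
Moles — C: 55.53 / 12.01 = 4.624 mol; H: 3.495 / 1.008 = 3.467 mol; Cl: 40.975 / 35.45 = 1.156 mol
Divide by the smallest (1.156 mol Cl): C 4.000, H 3.000, Cl 1.000
≈ 4:3:1 → C4H3Cl
Empirical-formula mass = 86.51 g/mol
n = 436.3 / 86.51 = 5.04 ≈ 5
Molecular formula = (C4H3Cl)×5 = C20H15Cl5

C20H15Cl5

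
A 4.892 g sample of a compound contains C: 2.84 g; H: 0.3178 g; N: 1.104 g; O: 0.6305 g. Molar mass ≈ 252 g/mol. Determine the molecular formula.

C12H16N4O2

Moles — C: 2.84 / 12.01 = 0.2365 mol; H: 0.3178 / 1.008 = 0.3153 mol; N: 1.104 / 14.01 = 0.0788 mol; O: 0.6305 / 16.00 = 0.03941 mol
Divide by the smallest (0.03941 mol O): C 6.001, H 8.001, N 2.000, O 1.000
Ratio ≈ 6:8:2:1, so the empirical formula is C6H8N2O
Empirical-formula mass = 124.14 g/mol
n = 252 / 124.14 = 2.03 ≈ 2
Molecular formula = (C6H8N2O)×2 = C12H16N4O2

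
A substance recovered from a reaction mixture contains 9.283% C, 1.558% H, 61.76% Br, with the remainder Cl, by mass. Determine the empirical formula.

CH2BrCl

Assume 100 g: 9.283 g C, 1.558 g H, 61.76 g Br, 27.399 g Cl.
n(C) = 9.283/12.01 = 0.7729, n(H) = 1.558/1.008 = 1.546, n(Br) = 61.76/79.90 = 0.773, n(Cl) = 27.399/35.45 = 0.7729
Smallest is Cl at 0.7729 mol; normalising gives C 1.000, H 2.000, Br 1.000, Cl 1.000
Ratio ≈ 1:2:1:1, so the empirical formula is CH2BrCl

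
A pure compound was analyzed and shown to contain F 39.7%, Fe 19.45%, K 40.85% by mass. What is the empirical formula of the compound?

Assume 100 g: 39.7 g F, 19.45 g Fe, 40.85 g K.
F: 39.7 g ÷ 19.00 g/mol = 2.089 mol
Fe: 19.45 g ÷ 55.85 g/mol = 0.3483 mol
K: 40.85 g ÷ 39.10 g/mol = 1.045 mol
Divide by the smallest (0.3483 mol Fe): F 6.000, Fe 1.000, K 3.000
→ F6FeK3

F6FeK3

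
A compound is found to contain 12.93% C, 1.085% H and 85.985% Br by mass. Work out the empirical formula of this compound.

CHBr

Assume 100 g: 12.93 g C, 1.085 g H, 85.985 g Br.
C: 12.93 g ÷ 12.01 g/mol = 1.077 mol
H: 1.085 g ÷ 1.008 g/mol = 1.076 mol
Br: 85.985 g ÷ 79.90 g/mol = 1.076 mol
Divide by the smallest (1.076 mol Br): C 1.000, H 1.000, Br 1.000
→ CHBr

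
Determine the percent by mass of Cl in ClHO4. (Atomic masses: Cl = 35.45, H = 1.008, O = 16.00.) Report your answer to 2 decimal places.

35.29%

Molar mass = 1(35.45) + 1(1.008) + 4(16.00) = 100.458 g/mol
Mass of Cl per mole = 1 × 35.45 = 35.450 g
% Cl = 35.450 / 100.458 × 100 = 35.29%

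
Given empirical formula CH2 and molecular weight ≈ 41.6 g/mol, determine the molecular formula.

Empirical-formula mass = 14.03 g/mol
n = 41.6 / 14.03 = 2.97 ≈ 3
Molecular formula = (CH2)3 = C3H6

C3H6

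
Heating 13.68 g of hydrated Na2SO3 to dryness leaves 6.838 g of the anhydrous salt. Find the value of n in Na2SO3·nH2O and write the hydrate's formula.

Na2SO3·7H2O

Mass of water lost = 13.68 − 6.838 = 6.842 g → 6.842 / 18.02 = 0.3797 mol H2O
Molar mass of Na2SO3 = 126.05 g/mol → mol Na2SO3 = 6.838 / 126.05 = 0.05425
n = 0.3797 / 0.05425 = 7.00 ≈ 7 → Na2SO3·7H2O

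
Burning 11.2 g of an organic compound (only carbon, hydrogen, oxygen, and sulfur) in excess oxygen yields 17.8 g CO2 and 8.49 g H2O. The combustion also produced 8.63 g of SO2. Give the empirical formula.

mol C = 17.8 / 44.01 = 0.4045; mass C = 0.4045 × 12.01 = 4.857 g
mol H = 2 × (8.49 / 18.02) = 0.9423; mass H = 0.9423 × 1.008 = 0.9498 g
mol S = 8.63 / 64.07 = 0.1347; mass S = 4.320 g
mass O = 11.2 − (10.13) = 1.073 g → mol O = 0.06706
Divide by the smallest (0.06706 mol O): C 6.031, H 14.051, O 1.000, S 2.009
→ C6H14OS2

C6H14OS2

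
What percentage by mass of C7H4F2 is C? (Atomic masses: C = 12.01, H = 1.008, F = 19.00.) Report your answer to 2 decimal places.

66.67%

Molar mass = 7(12.01) + 4(1.008) + 2(19.00) = 126.102 g/mol
Mass of C per mole = 7 × 12.01 = 84.070 g
% C = 84.070 / 126.102 × 100 = 66.67%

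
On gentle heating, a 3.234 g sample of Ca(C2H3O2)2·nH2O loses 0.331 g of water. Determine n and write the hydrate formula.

Mass of anhydrous Ca(C2H3O2)2 = 3.234 − 0.331 = 2.903 g
mol H2O = 0.331 / 18.02 = 0.01837
Molar mass of Ca(C2H3O2)2 = 158.17 g/mol → mol Ca(C2H3O2)2 = 2.903 / 158.17 = 0.01835
n = 0.01837 / 0.01835 = 1.00 ≈ 1 → Ca(C2H3O2)2·H2O

Ca(C2H3O2)2·H2O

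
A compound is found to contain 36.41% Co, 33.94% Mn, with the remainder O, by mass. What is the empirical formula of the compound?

CoMnO3

Assume 100 g: 36.41 g Co, 33.94 g Mn, 29.65 g O.
Co: 36.41 g ÷ 58.93 g/mol = 0.6179 mol
Mn: 33.94 g ÷ 54.94 g/mol = 0.6178 mol
O: 29.65 g ÷ 16.00 g/mol = 1.853 mol
Ratios (÷ 0.6178): Co 1.000, Mn 1.000, O 3.000
Ratio ≈ 1:1:3, so the empirical formula is CoMnO3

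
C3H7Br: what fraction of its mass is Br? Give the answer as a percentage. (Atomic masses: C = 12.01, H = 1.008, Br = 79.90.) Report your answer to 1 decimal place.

65.0%

Molar mass = 3(12.01) + 7(1.008) + 1(79.90) = 122.986 g/mol
Mass of Br per mole = 1 × 79.90 = 79.900 g
% Br = 79.900 / 122.986 × 100 = 65.0%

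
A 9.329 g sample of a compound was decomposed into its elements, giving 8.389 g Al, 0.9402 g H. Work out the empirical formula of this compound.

Moles — Al: 8.389 / 26.98 = 0.3109 mol; H: 0.9402 / 1.008 = 0.9327 mol
Ratios (÷ 0.3109): Al 1.000, H 3.000
→ AlH3

AlH3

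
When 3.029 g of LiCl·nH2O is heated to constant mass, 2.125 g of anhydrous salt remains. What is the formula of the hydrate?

LiCl·H2O

Mass of water lost = 3.029 − 2.125 = 0.904 g → 0.904 / 18.02 = 0.05017 mol H2O
Molar mass of LiCl = 42.39 g/mol → mol LiCl = 2.125 / 42.39 = 0.05013
n = 0.05017 / 0.05013 = 1.00 ≈ 1 → LiCl·H2O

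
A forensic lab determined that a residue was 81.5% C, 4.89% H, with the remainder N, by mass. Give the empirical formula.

Assume 100 g: 81.5 g C, 4.89 g H, 13.61 g N.
n(C) = 81.5/12.01 = 6.786, n(H) = 4.89/1.008 = 4.851, n(N) = 13.61/14.01 = 0.9714
Smallest is N at 0.9714 mol; normalising gives C 6.985, H 4.994, N 1.000
≈ 7:5:1 → C7H5N

C7H5N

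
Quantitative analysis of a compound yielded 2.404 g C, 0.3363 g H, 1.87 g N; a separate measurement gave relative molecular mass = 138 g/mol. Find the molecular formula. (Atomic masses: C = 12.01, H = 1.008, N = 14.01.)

C6H10N4

Moles — C: 2.404 / 12.01 = 0.2002 mol; H: 0.3363 / 1.008 = 0.3336 mol; N: 1.87 / 14.01 = 0.1335 mol
Divide by the smallest (0.1335 mol N): C 1.500, H 2.500, N 1.000
Scaling by 2: C 3.00, H 5.00, N 2.00 → C3H5N2
Empirical-formula mass = 69.09 g/mol
n = 138 / 69.09 = 2.00 ≈ 2
Molecular formula = (C3H5N2)×2 = C6H10N4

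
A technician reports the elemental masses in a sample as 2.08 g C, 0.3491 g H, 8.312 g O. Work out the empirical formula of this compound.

CH2O3

Moles — C: 2.08 / 12.01 = 0.1732 mol; H: 0.3491 / 1.008 = 0.3463 mol; O: 8.312 / 16.00 = 0.5195 mol
Smallest is C at 0.1732 mol; normalising gives C 1.000, H 2.000, O 3.000
Ratio ≈ 1:2:3, so the empirical formula is CH2O3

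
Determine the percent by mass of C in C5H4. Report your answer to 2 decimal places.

93.71%

Molar mass = 5(12.01) + 4(1.008) = 64.082 g/mol
Mass of C per mole = 5 × 12.01 = 60.050 g
% C = 60.050 / 64.082 × 100 = 93.71%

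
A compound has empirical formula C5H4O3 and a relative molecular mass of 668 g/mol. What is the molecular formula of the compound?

Empirical-formula mass = 112.08 g/mol
n = 668 / 112.08 = 5.96 ≈ 6
Molecular formula = (C5H4O3)6 = C30H24O18

C30H24O18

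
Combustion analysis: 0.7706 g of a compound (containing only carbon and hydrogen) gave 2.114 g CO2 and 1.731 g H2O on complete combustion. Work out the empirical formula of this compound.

CH4

mol C = 2.114 / 44.01 = 0.04803; mass C = 0.04803 × 12.01 = 0.5769 g
mol H = 2 × (1.731 / 18.02) = 0.1921; mass H = 0.1921 × 1.008 = 0.1937 g
Divide by the smallest (0.04803 mol C): C 1.000, H 4.000
→ CH4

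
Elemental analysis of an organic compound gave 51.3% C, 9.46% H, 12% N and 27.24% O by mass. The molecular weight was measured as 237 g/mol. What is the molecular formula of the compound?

C10H22N2O4

Assume 100 g: 51.3 g C, 9.46 g H, 12 g N, 27.24 g O.
n(C) = 51.3/12.01 = 4.271, n(H) = 9.46/1.008 = 9.385, n(N) = 12/14.01 = 0.8565, n(O) = 27.24/16.00 = 1.702
Divide by the smallest (0.8565 mol N): C 4.987, H 10.957, N 1.000, O 1.988
≈ 5:11:1:2 → C5H11NO2
Empirical-formula mass = 117.15 g/mol
n = 237 / 117.15 = 2.02 ≈ 2
Molecular formula = (C5H11NO2)×2 = C10H22N2O4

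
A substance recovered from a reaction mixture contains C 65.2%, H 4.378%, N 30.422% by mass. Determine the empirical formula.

Assume 100 g: 65.2 g C, 4.378 g H, 30.422 g N.
Moles — C: 65.2 / 12.01 = 5.429 mol; H: 4.378 / 1.008 = 4.343 mol; N: 30.422 / 14.01 = 2.171 mol
Divide by the smallest (2.171 mol N): C 2.500, H 2.000, N 1.000
×2: C 5.00, H 4.00, N 2.00 → C5H4N2

C5H4N2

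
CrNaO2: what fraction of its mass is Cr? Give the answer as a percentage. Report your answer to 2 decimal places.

48.60%

Molar mass = 1(52.00) + 1(22.99) + 2(16.00) = 106.990 g/mol
Mass of Cr per mole = 1 × 52.00 = 52.000 g
% Cr = 52.000 / 106.990 × 100 = 48.60%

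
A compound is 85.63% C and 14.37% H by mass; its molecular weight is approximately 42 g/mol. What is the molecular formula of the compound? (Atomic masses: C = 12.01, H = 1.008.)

Assume 100 g: 85.63 g C, 14.37 g H.
C: 85.63 g ÷ 12.01 g/mol = 7.13 mol
H: 14.37 g ÷ 1.008 g/mol = 14.26 mol
Ratios (÷ 7.13): C 1.000, H 1.999
→ CH2
Empirical-formula mass = 14.03 g/mol
n = 42 / 14.03 = 2.99 ≈ 3
Molecular formula = (CH2)×3 = C3H6

C3H6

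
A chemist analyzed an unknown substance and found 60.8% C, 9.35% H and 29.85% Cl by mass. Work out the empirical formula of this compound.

C6H11Cl

Assume 100 g: 60.8 g C, 9.35 g H, 29.85 g Cl.
C: 60.8 g ÷ 12.01 g/mol = 5.062 mol
H: 9.35 g ÷ 1.008 g/mol = 9.276 mol
Cl: 29.85 g ÷ 35.45 g/mol = 0.842 mol
Smallest is Cl at 0.842 mol; normalising gives C 6.012, H 11.016, Cl 1.000
→ C6H11Cl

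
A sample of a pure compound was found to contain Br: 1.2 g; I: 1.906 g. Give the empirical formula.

n(Br) = 1.2/79.90 = 0.01502, n(I) = 1.906/126.90 = 0.01502
Smallest is Br at 0.01502 mol; normalising gives Br 1.000, I 1.000
≈ 1:1 → BrI

BrI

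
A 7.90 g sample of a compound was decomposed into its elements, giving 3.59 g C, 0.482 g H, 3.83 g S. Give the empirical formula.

C5H8S2

C: 3.59 g ÷ 12.01 g/mol = 0.2989 mol
H: 0.482 g ÷ 1.008 g/mol = 0.4782 mol
S: 3.83 g ÷ 32.07 g/mol = 0.1194 mol
Smallest is S at 0.1194 mol; normalising gives C 2.503, H 4.004, S 1.000
Multiply by 2: C 5.01, H 8.01, S 2.00 → C5H8S2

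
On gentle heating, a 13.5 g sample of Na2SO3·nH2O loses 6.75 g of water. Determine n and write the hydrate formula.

Mass of anhydrous Na2SO3 = 13.5 − 6.75 = 6.75 g
mol H2O = 6.75 / 18.02 = 0.3746
Molar mass of Na2SO3 = 126.05 g/mol → mol Na2SO3 = 6.75 / 126.05 = 0.05355
n = 0.3746 / 0.05355 = 7.00 ≈ 7 → Na2SO3·7H2O

Na2SO3·7H2O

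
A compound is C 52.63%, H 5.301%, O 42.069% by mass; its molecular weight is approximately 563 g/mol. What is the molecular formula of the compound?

Assume 100 g: 52.63 g C, 5.301 g H, 42.069 g O.
n(C) = 52.63/12.01 = 4.382, n(H) = 5.301/1.008 = 5.259, n(O) = 42.069/16.00 = 2.629
Smallest is O at 2.629 mol; normalising gives C 1.667, H 2.000, O 1.000
Multiply by 3: C 5.00, H 6.00, O 3.00 → C5H6O3
Empirical-formula mass = 114.10 g/mol
n = 563 / 114.10 = 4.93 ≈ 5
Molecular formula = (C5H6O3)×5 = C25H30O15

C25H30O15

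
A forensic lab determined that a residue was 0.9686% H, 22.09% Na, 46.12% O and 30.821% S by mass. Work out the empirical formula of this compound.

HNaO3S

Assume 100 g: 0.9686 g H, 22.09 g Na, 46.12 g O, 30.821 g S.
H: 0.9686 g ÷ 1.008 g/mol = 0.9609 mol
Na: 22.09 g ÷ 22.99 g/mol = 0.9609 mol
O: 46.12 g ÷ 16.00 g/mol = 2.882 mol
S: 30.821 g ÷ 32.07 g/mol = 0.9611 mol
Ratios (÷ 0.9609): H 1.000, Na 1.000, O 3.000, S 1.000
Ratio ≈ 1:1:3:1, so the empirical formula is HNaO3S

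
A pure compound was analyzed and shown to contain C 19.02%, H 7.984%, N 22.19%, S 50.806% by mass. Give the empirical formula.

Assume 100 g: 19.02 g C, 7.984 g H, 22.19 g N, 50.806 g S.
n(C) = 19.02/12.01 = 1.584, n(H) = 7.984/1.008 = 7.921, n(N) = 22.19/14.01 = 1.584, n(S) = 50.806/32.07 = 1.584
Ratios (÷ 1.584): C 1.000, H 5.001, N 1.000, S 1.000
≈ 1:5:1:1 → CH5NS

CH5NS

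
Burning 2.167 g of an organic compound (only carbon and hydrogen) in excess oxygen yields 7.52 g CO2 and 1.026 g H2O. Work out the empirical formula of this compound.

mol C = 7.52 / 44.01 = 0.1709; mass C = 0.1709 × 12.01 = 2.052 g
mol H = 2 × (1.026 / 18.02) = 0.1139; mass H = 0.1139 × 1.008 = 0.1148 g
Smallest is H at 0.1139 mol; normalising gives C 1.501, H 1.000
Multiply by 2: C 3.00, H 2.00 → C3H2

C3H2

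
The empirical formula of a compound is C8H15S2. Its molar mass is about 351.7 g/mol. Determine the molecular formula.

C16H30S4

Empirical-formula mass = 175.34 g/mol
n = 351.7 / 175.34 = 2.01 ≈ 2
Molecular formula = (C8H15S2)2 = C16H30S4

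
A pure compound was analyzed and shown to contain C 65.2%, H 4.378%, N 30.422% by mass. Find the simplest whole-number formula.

Assume 100 g: 65.2 g C, 4.378 g H, 30.422 g N.
Moles — C: 65.2 / 12.01 = 5.429 mol; H: 4.378 / 1.008 = 4.343 mol; N: 30.422 / 14.01 = 2.171 mol
Ratios (÷ 2.171): C 2.500, H 2.000, N 1.000
×2: C 5.00, H 4.00, N 2.00 → C5H4N2

C5H4N2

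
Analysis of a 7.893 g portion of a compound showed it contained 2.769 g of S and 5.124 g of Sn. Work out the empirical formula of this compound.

S2Sn

S: 2.769 g ÷ 32.07 g/mol = 0.08634 mol
Sn: 5.124 g ÷ 118.71 g/mol = 0.04316 mol
Smallest is Sn at 0.04316 mol; normalising gives S 2.000, Sn 1.000
Ratio ≈ 2:1, so the empirical formula is S2Sn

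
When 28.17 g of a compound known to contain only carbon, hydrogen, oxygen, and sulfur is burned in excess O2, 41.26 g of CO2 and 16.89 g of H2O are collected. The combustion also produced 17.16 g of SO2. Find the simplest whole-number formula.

C7H14O3S2

mol C = 41.26 / 44.01 = 0.9375; mass C = 0.9375 × 12.01 = 11.26 g
mol H = 2 × (16.89 / 18.02) = 1.875; mass H = 1.875 × 1.008 = 1.890 g
mol S = 17.16 / 64.07 = 0.2678; mass S = 8.589 g
mass O = 28.17 − (21.74) = 6.431 g → mol O = 0.4020
Smallest is S at 0.2678 mol; normalising gives C 3.500, H 6.999, O 1.501, S 1.000
×2: C 7.00, H 14.00, O 3.00, S 2.00 → C7H14O3S2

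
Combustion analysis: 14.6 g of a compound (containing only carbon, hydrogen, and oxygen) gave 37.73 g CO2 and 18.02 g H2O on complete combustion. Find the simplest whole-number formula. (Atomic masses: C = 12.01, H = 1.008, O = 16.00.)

mol C = 37.73 / 44.01 = 0.8573; mass C = 0.8573 × 12.01 = 10.30 g
mol H = 2 × (18.02 / 18.02) = 2.000; mass H = 2.000 × 1.008 = 2.016 g
mass O = 14.6 − (12.31) = 2.288 g → mol O = 0.1430
Smallest is O at 0.143 mol; normalising gives C 5.996, H 13.987, O 1.000
→ C6H14O

C6H14O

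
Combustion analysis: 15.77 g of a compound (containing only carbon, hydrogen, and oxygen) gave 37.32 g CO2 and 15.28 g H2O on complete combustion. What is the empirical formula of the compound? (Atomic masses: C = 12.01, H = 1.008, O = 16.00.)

mol C = 37.32 / 44.01 = 0.8480; mass C = 0.8480 × 12.01 = 10.18 g
mol H = 2 × (15.28 / 18.02) = 1.696; mass H = 1.696 × 1.008 = 1.709 g
mass O = 15.77 − (11.89) = 3.876 g → mol O = 0.2423
Divide by the smallest (0.2423 mol O): C 3.500, H 7.000, O 1.000
Multiply by 2: C 7.00, H 14.00, O 2.00 → C7H14O2

C7H14O2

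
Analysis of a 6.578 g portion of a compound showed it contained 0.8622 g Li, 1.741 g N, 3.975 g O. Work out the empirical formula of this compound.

n(Li) = 0.8622/6.94 = 0.1242, n(N) = 1.741/14.01 = 0.1243, n(O) = 3.975/16.00 = 0.2484
Ratios (÷ 0.1242): Li 1.000, N 1.000, O 2.000
≈ 1:1:2 → LiNO2

LiNO2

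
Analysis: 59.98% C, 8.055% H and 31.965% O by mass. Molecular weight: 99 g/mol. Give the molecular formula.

C5H8O2

Assume 100 g: 59.98 g C, 8.055 g H, 31.965 g O.
Moles — C: 59.98 / 12.01 = 4.994 mol; H: 8.055 / 1.008 = 7.991 mol; O: 31.965 / 16.00 = 1.998 mol
Smallest is O at 1.998 mol; normalising gives C 2.500, H 4.000, O 1.000
Multiply by 2: C 5.00, H 8.00, O 2.00 → C5H8O2
Empirical-formula mass = 100.11 g/mol
n = 99 / 100.11 = 0.99 ≈ 1
Molecular formula = empirical formula = C5H8O2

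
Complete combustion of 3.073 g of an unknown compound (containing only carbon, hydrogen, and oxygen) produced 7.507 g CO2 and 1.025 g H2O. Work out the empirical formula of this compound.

C3H2O

mol C = 7.507 / 44.01 = 0.1706; mass C = 0.1706 × 12.01 = 2.049 g
mol H = 2 × (1.025 / 18.02) = 0.1138; mass H = 0.1138 × 1.008 = 0.1147 g
mass O = 3.073 − (2.163) = 0.9097 g → mol O = 0.05686
Ratios (÷ 0.05686): C 3.000, H 2.001, O 1.000
→ C3H2O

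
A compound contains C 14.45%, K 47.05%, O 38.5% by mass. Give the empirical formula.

CKO2

Assume 100 g: 14.45 g C, 47.05 g K, 38.5 g O.
C: 14.45 g ÷ 12.01 g/mol = 1.203 mol
K: 47.05 g ÷ 39.10 g/mol = 1.203 mol
O: 38.5 g ÷ 16.00 g/mol = 2.406 mol
Divide by the smallest (1.203 mol C): C 1.000, K 1.000, O 2.000
→ CKO2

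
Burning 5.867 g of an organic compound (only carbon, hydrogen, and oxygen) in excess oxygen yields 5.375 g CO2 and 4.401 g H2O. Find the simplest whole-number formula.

mol C = 5.375 / 44.01 = 0.1221; mass C = 0.1221 × 12.01 = 1.467 g
mol H = 2 × (4.401 / 18.02) = 0.4885; mass H = 0.4885 × 1.008 = 0.4924 g
mass O = 5.867 − (1.959) = 3.908 g → mol O = 0.2442
Ratios (÷ 0.1221): C 1.000, H 3.999, O 2.000
≈ 1:4:2 → CH4O2

CH4O2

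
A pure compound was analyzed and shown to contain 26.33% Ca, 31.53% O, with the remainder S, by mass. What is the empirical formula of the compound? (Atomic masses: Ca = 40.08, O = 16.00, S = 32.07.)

CaO3S2

Assume 100 g: 26.33 g Ca, 31.53 g O, 42.14 g S.
n(Ca) = 26.33/40.08 = 0.6569, n(O) = 31.53/16.00 = 1.971, n(S) = 42.14/32.07 = 1.314
Divide by the smallest (0.6569 mol Ca): Ca 1.000, O 3.000, S 2.000
≈ 1:3:2 → CaO3S2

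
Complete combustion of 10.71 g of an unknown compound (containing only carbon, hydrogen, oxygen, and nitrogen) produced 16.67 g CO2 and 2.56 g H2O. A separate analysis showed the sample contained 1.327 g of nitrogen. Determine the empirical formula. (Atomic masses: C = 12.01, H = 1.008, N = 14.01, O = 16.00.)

mol C = 16.67 / 44.01 = 0.3788; mass C = 0.3788 × 12.01 = 4.549 g
mol H = 2 × (2.56 / 18.02) = 0.2841; mass H = 0.2841 × 1.008 = 0.2864 g
mol N = 1.327 / 14.01 = 0.09472
mass O = 10.71 − (6.163) = 4.547 g → mol O = 0.2842
Ratios (÷ 0.09472): C 3.999, H 3.000, N 1.000, O 3.001
→ C4H3NO3

C4H3NO3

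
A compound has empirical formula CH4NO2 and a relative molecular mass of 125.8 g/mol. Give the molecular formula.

C2H8N2O4

Empirical-formula mass = 62.05 g/mol
n = 125.8 / 62.05 = 2.03 ≈ 2
Molecular formula = (CH4NO2)2 = C2H8N2O4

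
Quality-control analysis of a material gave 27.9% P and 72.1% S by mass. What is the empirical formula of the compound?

P2S5

Assume 100 g: 27.9 g P, 72.1 g S.
P: 27.9 g ÷ 30.97 g/mol = 0.9009 mol
S: 72.1 g ÷ 32.07 g/mol = 2.248 mol
Smallest is P at 0.9009 mol; normalising gives P 1.000, S 2.496
Scaling by 2: P 2.00, S 4.99 → P2S5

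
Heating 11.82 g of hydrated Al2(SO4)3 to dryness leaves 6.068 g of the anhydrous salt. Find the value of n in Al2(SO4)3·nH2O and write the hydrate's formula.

Mass of water lost = 11.82 − 6.068 = 5.752 g → 5.752 / 18.02 = 0.3192 mol H2O
Molar mass of Al2(SO4)3 = 342.17 g/mol → mol Al2(SO4)3 = 6.068 / 342.17 = 0.01773
n = 0.3192 / 0.01773 = 18.00 ≈ 18 → Al2(SO4)3·18H2O

Al2(SO4)3·18H2O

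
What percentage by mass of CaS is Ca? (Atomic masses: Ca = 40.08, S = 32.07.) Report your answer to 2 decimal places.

Molar mass = 1(40.08) + 1(32.07) = 72.150 g/mol
Mass of Ca per mole = 1 × 40.08 = 40.080 g
% Ca = 40.080 / 72.150 × 100 = 55.55%

55.55%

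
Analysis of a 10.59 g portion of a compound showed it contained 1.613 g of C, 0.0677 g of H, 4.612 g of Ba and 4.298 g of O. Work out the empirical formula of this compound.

C4H2BaO8

n(C) = 1.613/12.01 = 0.1343, n(H) = 0.0677/1.008 = 0.06716, n(Ba) = 4.612/137.33 = 0.03358, n(O) = 4.298/16.00 = 0.2686
Divide by the smallest (0.03358 mol Ba): C 3.999, H 2.000, Ba 1.000, O 7.999
≈ 4:2:1:8 → C4H2BaO8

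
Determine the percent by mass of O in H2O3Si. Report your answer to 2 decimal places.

61.45%

Molar mass = 2(1.008) + 3(16.00) + 1(28.09) = 78.106 g/mol
Mass of O per mole = 3 × 16.00 = 48.000 g
% O = 48.000 / 78.106 × 100 = 61.45%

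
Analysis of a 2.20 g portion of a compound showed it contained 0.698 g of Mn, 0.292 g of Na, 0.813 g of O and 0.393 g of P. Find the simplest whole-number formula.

MnNaO4P

Mn: 0.698 g ÷ 54.94 g/mol = 0.0127 mol
Na: 0.292 g ÷ 22.99 g/mol = 0.0127 mol
O: 0.813 g ÷ 16.00 g/mol = 0.05081 mol
P: 0.393 g ÷ 30.97 g/mol = 0.01269 mol
Smallest is P at 0.01269 mol; normalising gives Mn 1.001, Na 1.001, O 4.004, P 1.000
Ratio ≈ 1:1:4:1, so the empirical formula is MnNaO4P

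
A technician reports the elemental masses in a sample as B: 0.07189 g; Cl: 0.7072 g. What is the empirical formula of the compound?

BCl3

B: 0.07189 g ÷ 10.81 g/mol = 0.00665 mol
Cl: 0.7072 g ÷ 35.45 g/mol = 0.01995 mol
Ratios (÷ 0.00665): B 1.000, Cl 3.000
→ BCl3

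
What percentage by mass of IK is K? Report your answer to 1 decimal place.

Molar mass = 1(126.90) + 1(39.10) = 166.000 g/mol
Mass of K per mole = 1 × 39.10 = 39.100 g
% K = 39.100 / 166.000 × 100 = 23.6%

23.6%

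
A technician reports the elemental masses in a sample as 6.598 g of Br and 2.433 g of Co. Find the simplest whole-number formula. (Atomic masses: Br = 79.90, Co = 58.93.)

Br2Co

n(Br) = 6.598/79.90 = 0.08258, n(Co) = 2.433/58.93 = 0.04129
Ratios (÷ 0.04129): Br 2.000, Co 1.000
≈ 2:1 → Br2Co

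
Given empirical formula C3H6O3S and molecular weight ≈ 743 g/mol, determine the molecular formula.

Empirical-formula mass = 122.15 g/mol
n = 743 / 122.15 = 6.08 ≈ 6
Molecular formula = (C3H6O3S)6 = C18H36O18S6

C18H36O18S6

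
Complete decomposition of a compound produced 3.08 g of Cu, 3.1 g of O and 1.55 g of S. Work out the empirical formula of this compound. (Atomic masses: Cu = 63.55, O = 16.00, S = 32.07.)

CuO4S

n(Cu) = 3.08/63.55 = 0.04847, n(O) = 3.1/16.00 = 0.1938, n(S) = 1.55/32.07 = 0.04833
Smallest is S at 0.04833 mol; normalising gives Cu 1.003, O 4.009, S 1.000
≈ 1:4:1 → CuO4S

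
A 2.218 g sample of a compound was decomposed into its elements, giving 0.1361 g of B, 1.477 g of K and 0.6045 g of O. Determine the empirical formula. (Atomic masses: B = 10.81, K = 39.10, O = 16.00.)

BK3O3

n(B) = 0.1361/10.81 = 0.01259, n(K) = 1.477/39.10 = 0.03777, n(O) = 0.6045/16.00 = 0.03778
Smallest is B at 0.01259 mol; normalising gives B 1.000, K 3.000, O 3.001
Ratio ≈ 1:3:3, so the empirical formula is BK3O3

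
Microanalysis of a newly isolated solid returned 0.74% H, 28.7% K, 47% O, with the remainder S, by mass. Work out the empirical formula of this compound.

Assume 100 g: 0.74 g H, 28.7 g K, 47 g O, 23.56 g S.
Moles — H: 0.74 / 1.008 = 0.7341 mol; K: 28.7 / 39.10 = 0.734 mol; O: 47 / 16.00 = 2.938 mol; S: 23.56 / 32.07 = 0.7346 mol
Ratios (÷ 0.734): H 1.000, K 1.000, O 4.002, S 1.001
Ratio ≈ 1:1:4:1, so the empirical formula is HKO4S

HKO4S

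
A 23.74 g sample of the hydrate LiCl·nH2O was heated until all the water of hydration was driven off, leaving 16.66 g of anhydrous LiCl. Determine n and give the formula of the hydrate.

Mass of water lost = 23.74 − 16.66 = 7.08 g → 7.08 / 18.02 = 0.3929 mol H2O
Molar mass of LiCl = 42.39 g/mol → mol LiCl = 16.66 / 42.39 = 0.393
n = 0.3929 / 0.393 = 1.00 ≈ 1 → LiCl·H2O

LiCl·H2O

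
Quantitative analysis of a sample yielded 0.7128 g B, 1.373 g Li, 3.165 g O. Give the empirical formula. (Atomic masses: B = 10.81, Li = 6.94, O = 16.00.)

BLi3O3

Moles — B: 0.7128 / 10.81 = 0.06594 mol; Li: 1.373 / 6.94 = 0.1978 mol; O: 3.165 / 16.00 = 0.1978 mol
Smallest is B at 0.06594 mol; normalising gives B 1.000, Li 3.000, O 3.000
≈ 1:3:3 → BLi3O3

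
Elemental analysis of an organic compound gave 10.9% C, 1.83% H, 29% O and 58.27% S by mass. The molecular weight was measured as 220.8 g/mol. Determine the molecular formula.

C2H4O4S4

Assume 100 g: 10.9 g C, 1.83 g H, 29 g O, 58.27 g S.
C: 10.9 g ÷ 12.01 g/mol = 0.9076 mol
H: 1.83 g ÷ 1.008 g/mol = 1.815 mol
O: 29 g ÷ 16.00 g/mol = 1.812 mol
S: 58.27 g ÷ 32.07 g/mol = 1.817 mol
Divide by the smallest (0.9076 mol C): C 1.000, H 2.000, O 1.997, S 2.002
≈ 1:2:2:2 → CH2O2S2
Empirical-formula mass = 110.17 g/mol
n = 220.8 / 110.17 = 2.00 ≈ 2
Molecular formula = (CH2O2S2)×2 = C2H4O4S4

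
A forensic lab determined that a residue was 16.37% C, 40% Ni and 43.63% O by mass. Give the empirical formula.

Assume 100 g: 16.37 g C, 40 g Ni, 43.63 g O.
C: 16.37 g ÷ 12.01 g/mol = 1.363 mol
Ni: 40 g ÷ 58.69 g/mol = 0.6815 mol
O: 43.63 g ÷ 16.00 g/mol = 2.727 mol
Divide by the smallest (0.6815 mol Ni): C 2.000, Ni 1.000, O 4.001
≈ 2:1:4 → C2NiO4

C2NiO4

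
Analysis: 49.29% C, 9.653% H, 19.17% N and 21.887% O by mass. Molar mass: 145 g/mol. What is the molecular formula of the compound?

C6H14N2O2

Assume 100 g: 49.29 g C, 9.653 g H, 19.17 g N, 21.887 g O.
Moles — C: 49.29 / 12.01 = 4.104 mol; H: 9.653 / 1.008 = 9.576 mol; N: 19.17 / 14.01 = 1.368 mol; O: 21.887 / 16.00 = 1.368 mol
Ratios (÷ 1.368): C 3.000, H 7.001, N 1.000, O 1.000
→ C3H7NO
Empirical-formula mass = 73.10 g/mol
n = 145 / 73.10 = 1.98 ≈ 2
Molecular formula = (C3H7NO)×2 = C6H14N2O2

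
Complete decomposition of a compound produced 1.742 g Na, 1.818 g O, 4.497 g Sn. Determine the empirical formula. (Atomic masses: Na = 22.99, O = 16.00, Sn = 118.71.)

Na2O3Sn

Na: 1.742 g ÷ 22.99 g/mol = 0.07577 mol
O: 1.818 g ÷ 16.00 g/mol = 0.1136 mol
Sn: 4.497 g ÷ 118.71 g/mol = 0.03788 mol
Smallest is Sn at 0.03788 mol; normalising gives Na 2.000, O 2.999, Sn 1.000
≈ 2:3:1 → Na2O3Sn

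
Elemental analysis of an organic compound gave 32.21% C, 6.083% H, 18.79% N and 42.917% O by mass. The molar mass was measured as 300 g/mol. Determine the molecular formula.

C8H18N4O8

Assume 100 g: 32.21 g C, 6.083 g H, 18.79 g N, 42.917 g O.
n(C) = 32.21/12.01 = 2.682, n(H) = 6.083/1.008 = 6.035, n(N) = 18.79/14.01 = 1.341, n(O) = 42.917/16.00 = 2.682
Ratios (÷ 1.341): C 2.000, H 4.500, N 1.000, O 2.000
×2: C 4.00, H 9.00, N 2.00, O 4.00 → C4H9N2O4
Empirical-formula mass = 149.13 g/mol
n = 300 / 149.13 = 2.01 ≈ 2
Molecular formula = (C4H9N2O4)×2 = C8H18N4O8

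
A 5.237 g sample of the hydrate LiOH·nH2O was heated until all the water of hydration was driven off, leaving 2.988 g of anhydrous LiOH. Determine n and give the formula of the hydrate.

LiOH·H2O

Mass of water lost = 5.237 − 2.988 = 2.249 g → 2.249 / 18.02 = 0.1248 mol H2O
Molar mass of LiOH = 23.95 g/mol → mol LiOH = 2.988 / 23.95 = 0.1248
n = 0.1248 / 0.1248 = 1.00 ≈ 1 → LiOH·H2O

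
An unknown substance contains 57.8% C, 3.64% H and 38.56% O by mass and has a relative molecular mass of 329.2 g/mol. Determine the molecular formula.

C16H12O8

Assume 100 g: 57.8 g C, 3.64 g H, 38.56 g O.
n(C) = 57.8/12.01 = 4.813, n(H) = 3.64/1.008 = 3.611, n(O) = 38.56/16.00 = 2.41
Smallest is O at 2.41 mol; normalising gives C 1.997, H 1.498, O 1.000
×2: C 3.99, H 3.00, O 2.00 → C4H3O2
Empirical-formula mass = 83.06 g/mol
n = 329.2 / 83.06 = 3.96 ≈ 4
Molecular formula = (C4H3O2)×4 = C16H12O8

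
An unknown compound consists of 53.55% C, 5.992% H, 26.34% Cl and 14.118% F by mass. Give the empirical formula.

Assume 100 g: 53.55 g C, 5.992 g H, 26.34 g Cl, 14.118 g F.
n(C) = 53.55/12.01 = 4.459, n(H) = 5.992/1.008 = 5.944, n(Cl) = 26.34/35.45 = 0.743, n(F) = 14.118/19.00 = 0.7431
Ratios (÷ 0.743): C 6.001, H 8.000, Cl 1.000, F 1.000
≈ 6:8:1:1 → C6H8ClF

C6H8ClF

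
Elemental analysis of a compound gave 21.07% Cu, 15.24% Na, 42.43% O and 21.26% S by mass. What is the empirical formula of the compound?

Assume 100 g: 21.07 g Cu, 15.24 g Na, 42.43 g O, 21.26 g S.
Moles — Cu: 21.07 / 63.55 = 0.3315 mol; Na: 15.24 / 22.99 = 0.6629 mol; O: 42.43 / 16.00 = 2.652 mol; S: 21.26 / 32.07 = 0.6629 mol
Ratios (÷ 0.3315): Cu 1.000, Na 1.999, O 7.998, S 1.999
→ CuNa2O8S2

CuNa2O8S2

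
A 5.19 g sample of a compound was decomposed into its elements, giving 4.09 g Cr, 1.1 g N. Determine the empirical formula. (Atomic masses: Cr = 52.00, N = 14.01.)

Cr: 4.09 g ÷ 52.00 g/mol = 0.07865 mol
N: 1.1 g ÷ 14.01 g/mol = 0.07852 mol
Divide by the smallest (0.07852 mol N): Cr 1.002, N 1.000
Ratio ≈ 1:1, so the empirical formula is CrN

CrN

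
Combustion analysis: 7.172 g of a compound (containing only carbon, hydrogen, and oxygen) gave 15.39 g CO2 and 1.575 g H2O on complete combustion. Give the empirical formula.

mol C = 15.39 / 44.01 = 0.3497; mass C = 0.3497 × 12.01 = 4.200 g
mol H = 2 × (1.575 / 18.02) = 0.1748; mass H = 0.1748 × 1.008 = 0.1762 g
mass O = 7.172 − (4.376) = 2.796 g → mol O = 0.1747
Divide by the smallest (0.1747 mol O): C 2.001, H 1.000, O 1.000
≈ 2:1:1 → C2HO

C2HO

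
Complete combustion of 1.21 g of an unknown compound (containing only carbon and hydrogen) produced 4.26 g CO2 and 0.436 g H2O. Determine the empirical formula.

mol C = 4.26 / 44.01 = 0.09680; mass C = 0.09680 × 12.01 = 1.163 g
mol H = 2 × (0.436 / 18.02) = 0.04839; mass H = 0.04839 × 1.008 = 0.04878 g
Smallest is H at 0.04839 mol; normalising gives C 2.000, H 1.000
≈ 2:1 → C2H

C2H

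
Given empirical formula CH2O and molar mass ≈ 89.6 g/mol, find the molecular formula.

C3H6O3

Empirical-formula mass = 30.03 g/mol
n = 89.6 / 30.03 = 2.98 ≈ 3
Molecular formula = (CH2O)3 = C3H6O3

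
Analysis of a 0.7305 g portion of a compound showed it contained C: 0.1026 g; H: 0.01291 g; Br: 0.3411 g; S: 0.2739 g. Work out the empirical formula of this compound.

C: 0.1026 g ÷ 12.01 g/mol = 0.008543 mol
H: 0.01291 g ÷ 1.008 g/mol = 0.01281 mol
Br: 0.3411 g ÷ 79.90 g/mol = 0.004269 mol
S: 0.2739 g ÷ 32.07 g/mol = 0.008541 mol
Smallest is Br at 0.004269 mol; normalising gives C 2.001, H 3.000, Br 1.000, S 2.001
→ C2H3BrS2

C2H3BrS2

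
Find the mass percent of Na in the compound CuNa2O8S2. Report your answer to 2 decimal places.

Molar mass = 1(63.55) + 2(22.99) + 8(16.00) + 2(32.07) = 301.670 g/mol
Mass of Na per mole = 2 × 22.99 = 45.980 g
% Na = 45.980 / 301.670 × 100 = 15.24%

15.24%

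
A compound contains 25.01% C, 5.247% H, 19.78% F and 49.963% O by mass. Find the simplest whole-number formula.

C2H5FO3

Assume 100 g: 25.01 g C, 5.247 g H, 19.78 g F, 49.963 g O.
n(C) = 25.01/12.01 = 2.082, n(H) = 5.247/1.008 = 5.205, n(F) = 19.78/19.00 = 1.041, n(O) = 49.963/16.00 = 3.123
Ratios (÷ 1.041): C 2.000, H 5.000, F 1.000, O 3.000
Ratio ≈ 2:5:1:3, so the empirical formula is C2H5FO3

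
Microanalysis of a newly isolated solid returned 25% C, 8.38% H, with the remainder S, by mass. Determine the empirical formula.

CH4S

Assume 100 g: 25 g C, 8.38 g H, 66.62 g S.
Moles — C: 25 / 12.01 = 2.082 mol; H: 8.38 / 1.008 = 8.313 mol; S: 66.62 / 32.07 = 2.077 mol
Divide by the smallest (2.077 mol S): C 1.002, H 4.002, S 1.000
Ratio ≈ 1:4:1, so the empirical formula is CH4S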